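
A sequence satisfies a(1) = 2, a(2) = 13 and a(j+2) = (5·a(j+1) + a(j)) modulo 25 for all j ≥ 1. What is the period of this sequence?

10

Listing terms: a(1) = 2,  a(2) = 13,  a(3) = 17,  a(4) = 23,  a(5) = 7,  a(6) = 8,  a(7) = 22,  a(8) = 18,  a(9) = 12,  a(10) = 3,  a(11) = 2,  a(12) = 13.
Since (a(11), a(12)) = (a(1), a(2)) = (2, 13) (two consecutive terms determine the rest), the sequence is periodic with period 10.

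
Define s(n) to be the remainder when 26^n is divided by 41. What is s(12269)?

24

We have s(0) = 1,  s(1) = 26,  s(2) = 20,  s(3) = 28,  s(4) = 31,  s(5) = 27,  s(6) = 5,  s(7) = 7,  s(8) = 18,  s(9) = 17,  s(10) = 32,  s(11) = 12,  s(12) = 25,  s(13) = 35,  s(14) = 8,  s(15) = 3,  s(16) = 37,  s(17) = 19,  s(18) = 2,  s(19) = 11,  s(20) = 40,  s(21) = 15,  s(22) = 21,  s(23) = 13,  s(24) = 10,  s(25) = 14,  s(26) = 36,  s(27) = 34,  s(28) = 23,  s(29) = 24,  s(30) = 9,  s(31) = 29,  s(32) = 16,  s(33) = 6,  s(34) = 33,  s(35) = 38,  s(36) = 4,  s(37) = 22,  s(38) = 39,  s(39) = 30,  s(40) = 1.
Since s(40) = s(0) = 1, the sequence is periodic with period 40.
So s(12269) = s(0 + ((12269-0) mod 40)) = s(29) = 24.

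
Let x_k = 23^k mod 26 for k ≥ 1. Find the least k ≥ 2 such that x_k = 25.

3

Computing terms: x_1 = 23; x_2 = 9; x_3 = 25; x_4 = 3; x_5 = 17; x_6 = 1; x_7 = 23.
Since x_7 = x_1 = 23, the sequence is periodic with period 6.
The value 25 first appears (with k ≥ 2) at x_3.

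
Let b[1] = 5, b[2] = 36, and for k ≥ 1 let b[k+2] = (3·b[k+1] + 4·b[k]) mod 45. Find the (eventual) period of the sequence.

30

b[1] = 5; b[2] = 36; b[3] = 38; b[4] = 33; b[5] = 26; b[6] = 30; b[7] = 14; b[8] = 27; b[9] = 2; b[10] = 24; b[11] = 35; b[12] = 21; b[13] = 23; b[14] = 18; b[15] = 11; b[16] = 15; b[17] = 44; b[18] = 12; b[19] = 32; b[20] = 9; b[21] = 20; b[22] = 6; b[23] = 8; b[24] = 3; b[25] = 41; b[26] = 0; b[27] = 29; b[28] = 42; b[29] = 17; b[30] = 39; b[31] = 5; b[32] = 36.
Since (b[31], b[32]) = (b[1], b[2]) = (5, 36) (two consecutive terms determine the rest), the sequence is periodic with period 30.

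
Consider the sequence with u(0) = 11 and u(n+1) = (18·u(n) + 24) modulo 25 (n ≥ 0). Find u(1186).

20

Computing terms: u(0) = 11; u(1) = 22; u(2) = 20; u(3) = 9; u(4) = 11.
Since u(4) = u(0) = 11, the sequence is periodic with period 4.
So u(1186) = u(0 + ((1186-0) mod 4)) = u(2) = 20.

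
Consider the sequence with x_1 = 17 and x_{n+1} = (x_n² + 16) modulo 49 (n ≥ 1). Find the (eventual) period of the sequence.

x_1 = 17, x_2 = 11, x_3 = 39, x_4 = 18, x_5 = 46, x_6 = 25, x_7 = 4, x_8 = 32, x_9 = 11.
Since x_9 = x_2 = 11, the sequence is eventually periodic: after a pre-period of length 1 it cycles with period 7.

7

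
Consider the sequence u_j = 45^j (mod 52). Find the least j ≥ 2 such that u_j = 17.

Listing terms: u_1 = 45,  u_2 = 49,  u_3 = 21,  u_4 = 9,  u_5 = 41,  u_6 = 25,  u_7 = 33,  u_8 = 29,  u_9 = 5,  u_{10} = 17,  u_{11} = 37,  u_{12} = 1,  u_{13} = 45.
Since u_{13} = u_1 = 45, the sequence is periodic with period 12.
The value 17 first appears (with j ≥ 2) at u_{10}.

10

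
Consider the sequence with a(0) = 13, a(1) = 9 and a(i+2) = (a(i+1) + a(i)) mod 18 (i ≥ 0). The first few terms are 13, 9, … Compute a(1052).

2

We have a(0) = 13,  a(1) = 9,  a(2) = 4,  a(3) = 13,  a(4) = 17,  a(5) = 12,  a(6) = 11,  a(7) = 5,  a(8) = 16,  a(9) = 3,  a(10) = 1,  a(11) = 4,  a(12) = 5,  a(13) = 9,  a(14) = 14,  a(15) = 5,  a(16) = 1,  a(17) = 6,  a(18) = 7,  a(19) = 13,  a(20) = 2,  a(21) = 15,  a(22) = 17,  a(23) = 14,  a(24) = 13,  a(25) = 9.
The sequence repeats with period 24.
So a(1052) = a(0 + ((1052-0) mod 24)) = a(20) = 2.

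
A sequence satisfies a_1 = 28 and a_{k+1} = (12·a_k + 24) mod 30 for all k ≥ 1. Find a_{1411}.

Listing terms: a_1 = 28,  a_2 = 0,  a_3 = 24,  a_4 = 12,  a_5 = 18,  a_6 = 0.
Since a_6 = a_2 = 0, the sequence is eventually periodic: after a pre-period of length 1 it cycles with period 4.
For k ≥ 2, a_k depends only on (k - 2) mod 4. (1411 - 2) mod 4 = 1, so a_{1411} = a_3 = 24.

24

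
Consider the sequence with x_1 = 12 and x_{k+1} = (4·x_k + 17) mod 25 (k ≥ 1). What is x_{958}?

Listing terms: x_1 = 12,  x_2 = 15,  x_3 = 2,  x_4 = 0,  x_5 = 17,  x_6 = 10,  x_7 = 7,  x_8 = 20,  x_9 = 22,  x_{10} = 5,  x_{11} = 12.
Since x_{11} = x_1 = 12, the sequence is periodic with period 10.
(958 - 1) mod 10 = 7, so x_{958} = x_8 = 20.

20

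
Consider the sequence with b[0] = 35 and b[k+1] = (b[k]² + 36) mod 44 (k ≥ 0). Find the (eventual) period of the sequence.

3

b[0] = 35,  b[1] = 29,  b[2] = 41,  b[3] = 1,  b[4] = 37,  b[5] = 41.
Since b[5] = b[2] = 41, the sequence is eventually periodic: after a pre-period of length 2 it cycles with period 3.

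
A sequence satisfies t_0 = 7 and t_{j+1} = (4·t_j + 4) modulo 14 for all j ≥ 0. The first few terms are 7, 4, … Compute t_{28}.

We have t_0 = 7; t_1 = 4; t_2 = 6; t_3 = 0; t_4 = 4.
Since t_4 = t_1 = 4, the sequence is eventually periodic: after a pre-period of length 1 it cycles with period 3.
For j ≥ 1, t_j depends only on (j - 1) mod 3. (28 - 1) mod 3 = 0, so t_{28} = t_1 = 4.

4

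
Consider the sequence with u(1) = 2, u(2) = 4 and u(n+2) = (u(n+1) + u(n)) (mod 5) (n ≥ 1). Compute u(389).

Listing terms: u(1) = 2, u(2) = 4, u(3) = 1, u(4) = 0, u(5) = 1, u(6) = 1, u(7) = 2, u(8) = 3, u(9) = 0, u(10) = 3, u(11) = 3, u(12) = 1, u(13) = 4, u(14) = 0, u(15) = 4, u(16) = 4, u(17) = 3, u(18) = 2, u(19) = 0, u(20) = 2, u(21) = 2, u(22) = 4.
Since (u(21), u(22)) = (u(1), u(2)) = (2, 4) (two consecutive terms determine the rest), the sequence is periodic with period 20.
(389 - 1) mod 20 = 8, so u(389) = u(9) = 0.

0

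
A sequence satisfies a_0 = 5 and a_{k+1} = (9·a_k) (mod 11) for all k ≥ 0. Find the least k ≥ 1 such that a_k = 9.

a_0 = 5; a_1 = 1; a_2 = 9; a_3 = 4; a_4 = 3; a_5 = 5.
The sequence repeats with period 5.
The value 9 first appears (with k ≥ 1) at a_2.

2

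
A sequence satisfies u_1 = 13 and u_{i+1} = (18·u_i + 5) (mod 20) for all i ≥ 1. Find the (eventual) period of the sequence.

4

Computing terms: u_1 = 13; u_2 = 19; u_3 = 7; u_4 = 11; u_5 = 3; u_6 = 19.
Since u_6 = u_2 = 19, the sequence is eventually periodic: after a pre-period of length 1 it cycles with period 4.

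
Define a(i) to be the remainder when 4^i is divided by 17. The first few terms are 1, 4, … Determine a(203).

a(0) = 1; a(1) = 4; a(2) = 16; a(3) = 13; a(4) = 1.
The sequence repeats with period 4.
(203 - 0) mod 4 = 3, so a(203) = a(3) = 13.

13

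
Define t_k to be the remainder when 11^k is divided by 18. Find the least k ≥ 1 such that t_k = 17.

3

Listing terms: t_0 = 1; t_1 = 11; t_2 = 13; t_3 = 17; t_4 = 7; t_5 = 5; t_6 = 1.
Since t_6 = t_0 = 1, the sequence is periodic with period 6.
The value 17 first appears (with k ≥ 1) at t_3.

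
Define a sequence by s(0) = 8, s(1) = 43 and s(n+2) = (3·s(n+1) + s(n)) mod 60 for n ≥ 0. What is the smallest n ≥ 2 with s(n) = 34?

3

Computing terms: s(0) = 8,  s(1) = 43,  s(2) = 17,  s(3) = 34,  s(4) = 59,  s(5) = 31,  s(6) = 32,  s(7) = 7,  s(8) = 53,  s(9) = 46,  s(10) = 11,  s(11) = 19,  s(12) = 8,  s(13) = 43.
The sequence repeats with period 12.
The value 34 first appears (with n ≥ 2) at s(3).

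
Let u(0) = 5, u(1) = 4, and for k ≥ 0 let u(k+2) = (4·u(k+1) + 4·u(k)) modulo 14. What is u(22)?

0

u(0) = 5, u(1) = 4, u(2) = 8, u(3) = 6, u(4) = 0, u(5) = 10, u(6) = 12, u(7) = 4, u(8) = 8.
Since (u(7), u(8)) = (u(1), u(2)) = (4, 8) (two consecutive terms determine the rest), the sequence is eventually periodic: after a pre-period of length 1 it cycles with period 6.
For k ≥ 1, u(k) depends only on (k - 1) mod 6. (22 - 1) mod 6 = 3, so u(22) = u(4) = 0.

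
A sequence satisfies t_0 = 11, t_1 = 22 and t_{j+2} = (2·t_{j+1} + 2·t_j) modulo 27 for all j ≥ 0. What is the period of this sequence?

27

t_0 = 11, t_1 = 22, t_2 = 12, t_3 = 14, t_4 = 25, t_5 = 24, t_6 = 17, t_7 = 1, t_8 = 9, t_9 = 20, t_{10} = 4, t_{11} = 21, t_{12} = 23, t_{13} = 7, t_{14} = 6, t_{15} = 26, t_{16} = 10, t_{17} = 18, t_{18} = 2, t_{19} = 13, t_{20} = 3, t_{21} = 5, t_{22} = 16, t_{23} = 15, t_{24} = 8, t_{25} = 19, t_{26} = 0, t_{27} = 11, t_{28} = 22.
Since (t_{27}, t_{28}) = (t_0, t_1) = (11, 22) (two consecutive terms determine the rest), the sequence is periodic with period 27.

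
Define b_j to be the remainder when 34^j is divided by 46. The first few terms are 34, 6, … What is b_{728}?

b_1 = 34,  b_2 = 6,  b_3 = 20,  b_4 = 36,  b_5 = 28,  b_6 = 32,  b_7 = 30,  b_8 = 8,  b_9 = 42,  b_{10} = 2,  b_{11} = 22,  b_{12} = 12,  b_{13} = 40,  b_{14} = 26,  b_{15} = 10,  b_{16} = 18,  b_{17} = 14,  b_{18} = 16,  b_{19} = 38,  b_{20} = 4,  b_{21} = 44,  b_{22} = 24,  b_{23} = 34.
Since b_{23} = b_1 = 34, the sequence is periodic with period 22.
(728 - 1) mod 22 = 1, so b_{728} = b_2 = 6.

6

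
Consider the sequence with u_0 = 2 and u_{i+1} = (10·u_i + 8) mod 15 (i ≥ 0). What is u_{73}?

We have u_0 = 2,  u_1 = 13,  u_2 = 3,  u_3 = 8,  u_4 = 13.
Since u_4 = u_1 = 13, the sequence is eventually periodic: after a pre-period of length 1 it cycles with period 3.
For i ≥ 1, u_i depends only on (i - 1) mod 3. (73 - 1) mod 3 = 0, so u_{73} = u_1 = 13.

13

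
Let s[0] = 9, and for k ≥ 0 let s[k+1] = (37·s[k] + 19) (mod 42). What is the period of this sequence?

6

s[0] = 9,  s[1] = 16,  s[2] = 23,  s[3] = 30,  s[4] = 37,  s[5] = 2,  s[6] = 9.
Since s[6] = s[0] = 9, the sequence is periodic with period 6.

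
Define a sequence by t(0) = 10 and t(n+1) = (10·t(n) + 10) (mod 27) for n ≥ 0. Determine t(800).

Computing terms: t(0) = 10, t(1) = 2, t(2) = 3, t(3) = 13, t(4) = 5, t(5) = 6, t(6) = 16, t(7) = 8, t(8) = 9, t(9) = 19, t(10) = 11, t(11) = 12, t(12) = 22, t(13) = 14, t(14) = 15, t(15) = 25, t(16) = 17, t(17) = 18, t(18) = 1, t(19) = 20, t(20) = 21, t(21) = 4, t(22) = 23, t(23) = 24, t(24) = 7, t(25) = 26, t(26) = 0, t(27) = 10.
The sequence repeats with period 27.
(800 - 0) mod 27 = 17, so t(800) = t(17) = 18.

18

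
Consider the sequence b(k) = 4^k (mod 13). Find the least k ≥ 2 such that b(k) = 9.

4

We have b(1) = 4; b(2) = 3; b(3) = 12; b(4) = 9; b(5) = 10; b(6) = 1; b(7) = 4.
The sequence repeats with period 6.
The value 9 first appears (with k ≥ 2) at b(4).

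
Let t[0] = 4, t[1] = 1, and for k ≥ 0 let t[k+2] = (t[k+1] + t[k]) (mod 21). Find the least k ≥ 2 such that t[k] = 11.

4

We have t[0] = 4; t[1] = 1; t[2] = 5; t[3] = 6; t[4] = 11; t[5] = 17; t[6] = 7; t[7] = 3; t[8] = 10; t[9] = 13; t[10] = 2; t[11] = 15; t[12] = 17; t[13] = 11; t[14] = 7; t[15] = 18; t[16] = 4; t[17] = 1.
The sequence repeats with period 16.
The value 11 first appears (with k ≥ 2) at t[4].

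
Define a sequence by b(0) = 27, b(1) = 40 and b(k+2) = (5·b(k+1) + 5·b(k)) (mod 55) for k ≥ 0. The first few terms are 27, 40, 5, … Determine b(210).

5

Computing terms: b(0) = 27,  b(1) = 40,  b(2) = 5,  b(3) = 5,  b(4) = 50,  b(5) = 0,  b(6) = 30,  b(7) = 40,  b(8) = 20,  b(9) = 25,  b(10) = 5,  b(11) = 40,  b(12) = 5.
Since (b(11), b(12)) = (b(1), b(2)) = (40, 5) (two consecutive terms determine the rest), the sequence is eventually periodic: after a pre-period of length 1 it cycles with period 10.
For k ≥ 1, b(k) depends only on (k - 1) mod 10. (210 - 1) mod 10 = 9, so b(210) = b(10) = 5.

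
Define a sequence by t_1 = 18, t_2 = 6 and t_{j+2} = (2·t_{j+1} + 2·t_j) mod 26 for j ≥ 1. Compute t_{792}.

Listing terms: t_1 = 18, t_2 = 6, t_3 = 22, t_4 = 4, t_5 = 0, t_6 = 8, t_7 = 16, t_8 = 22, t_9 = 24, t_{10} = 14, t_{11} = 24, t_{12} = 24, t_{13} = 18, t_{14} = 6.
The sequence repeats with period 12.
So t_{792} = t_{1 + ((792-1) mod 12)} = t_{12} = 24.

24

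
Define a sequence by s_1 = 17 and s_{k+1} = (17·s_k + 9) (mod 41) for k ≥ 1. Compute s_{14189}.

Computing terms: s_1 = 17, s_2 = 11, s_3 = 32, s_4 = 20, s_5 = 21, s_6 = 38, s_7 = 40, s_8 = 33, s_9 = 37, s_{10} = 23, s_{11} = 31, s_{12} = 3, s_{13} = 19, s_{14} = 4, s_{15} = 36, s_{16} = 6, s_{17} = 29, s_{18} = 10, s_{19} = 15, s_{20} = 18, s_{21} = 28, s_{22} = 34, s_{23} = 13, s_{24} = 25, s_{25} = 24, s_{26} = 7, s_{27} = 5, s_{28} = 12, s_{29} = 8, s_{30} = 22, s_{31} = 14, s_{32} = 1, s_{33} = 26, s_{34} = 0, s_{35} = 9, s_{36} = 39, s_{37} = 16, s_{38} = 35, s_{39} = 30, s_{40} = 27, s_{41} = 17.
Since s_{41} = s_1 = 17, the sequence is periodic with period 40.
(14189 - 1) mod 40 = 28, so s_{14189} = s_{29} = 8.

8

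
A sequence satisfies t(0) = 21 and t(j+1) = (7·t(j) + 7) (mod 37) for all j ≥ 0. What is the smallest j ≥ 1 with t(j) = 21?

9

Listing terms: t(0) = 21; t(1) = 6; t(2) = 12; t(3) = 17; t(4) = 15; t(5) = 1; t(6) = 14; t(7) = 31; t(8) = 2; t(9) = 21.
The sequence repeats with period 9.
The value 21 next appears (with j ≥ 1) at t(9).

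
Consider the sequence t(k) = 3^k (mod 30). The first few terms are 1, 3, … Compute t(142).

9

We have t(0) = 1,  t(1) = 3,  t(2) = 9,  t(3) = 27,  t(4) = 21,  t(5) = 3.
Since t(5) = t(1) = 3, the sequence is eventually periodic: after a pre-period of length 1 it cycles with period 4.
For k ≥ 1, t(k) depends only on (k - 1) mod 4. (142 - 1) mod 4 = 1, so t(142) = t(2) = 9.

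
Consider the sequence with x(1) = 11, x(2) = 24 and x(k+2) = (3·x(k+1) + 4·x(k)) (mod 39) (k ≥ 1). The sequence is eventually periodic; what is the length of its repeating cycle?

6

We have x(1) = 11, x(2) = 24, x(3) = 38, x(4) = 15, x(5) = 2, x(6) = 27, x(7) = 11, x(8) = 24.
Since (x(7), x(8)) = (x(1), x(2)) = (11, 24) (two consecutive terms determine the rest), the sequence is periodic with period 6.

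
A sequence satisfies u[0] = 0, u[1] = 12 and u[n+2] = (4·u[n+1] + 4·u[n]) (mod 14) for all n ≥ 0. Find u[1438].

u[0] = 0,  u[1] = 12,  u[2] = 6,  u[3] = 2,  u[4] = 4,  u[5] = 10,  u[6] = 0,  u[7] = 12.
The sequence repeats with period 6.
So u[1438] = u[0 + ((1438-0) mod 6)] = u[4] = 4.

4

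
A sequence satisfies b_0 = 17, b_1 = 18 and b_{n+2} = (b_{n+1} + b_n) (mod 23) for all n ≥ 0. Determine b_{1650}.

Listing terms: b_0 = 17; b_1 = 18; b_2 = 12; b_3 = 7; b_4 = 19; b_5 = 3; b_6 = 22; b_7 = 2; b_8 = 1; b_9 = 3; b_{10} = 4; b_{11} = 7; b_{12} = 11; b_{13} = 18; b_{14} = 6; b_{15} = 1; b_{16} = 7; b_{17} = 8; b_{18} = 15; b_{19} = 0; b_{20} = 15; b_{21} = 15; b_{22} = 7; b_{23} = 22; b_{24} = 6; b_{25} = 5; b_{26} = 11; b_{27} = 16; b_{28} = 4; b_{29} = 20; b_{30} = 1; b_{31} = 21; b_{32} = 22; b_{33} = 20; b_{34} = 19; b_{35} = 16; b_{36} = 12; b_{37} = 5; b_{38} = 17; b_{39} = 22; b_{40} = 16; b_{41} = 15; b_{42} = 8; b_{43} = 0; b_{44} = 8; b_{45} = 8; b_{46} = 16; b_{47} = 1; b_{48} = 17; b_{49} = 18.
Since (b_{48}, b_{49}) = (b_0, b_1) = (17, 18) (two consecutive terms determine the rest), the sequence is periodic with period 48.
So b_{1650} = b_{0 + ((1650-0) mod 48)} = b_{18} = 15.

15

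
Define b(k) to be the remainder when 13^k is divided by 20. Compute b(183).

17

b(1) = 13; b(2) = 9; b(3) = 17; b(4) = 1; b(5) = 13.
Since b(5) = b(1) = 13, the sequence is periodic with period 4.
So b(183) = b(1 + ((183-1) mod 4)) = b(3) = 17.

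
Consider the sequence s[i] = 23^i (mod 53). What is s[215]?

30

s[1] = 23,  s[2] = 52,  s[3] = 30,  s[4] = 1,  s[5] = 23.
Since s[5] = s[1] = 23, the sequence is periodic with period 4.
So s[215] = s[1 + ((215-1) mod 4)] = s[3] = 30.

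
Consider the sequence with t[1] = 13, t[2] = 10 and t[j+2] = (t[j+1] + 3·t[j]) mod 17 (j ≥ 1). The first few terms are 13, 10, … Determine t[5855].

Listing terms: t[1] = 13,  t[2] = 10,  t[3] = 15,  t[4] = 11,  t[5] = 5,  t[6] = 4,  t[7] = 2,  t[8] = 14,  t[9] = 3,  t[10] = 11,  t[11] = 3,  t[12] = 2,  t[13] = 11,  t[14] = 0,  t[15] = 16,  t[16] = 16,  t[17] = 13,  t[18] = 10.
Since (t[17], t[18]) = (t[1], t[2]) = (13, 10) (two consecutive terms determine the rest), the sequence is periodic with period 16.
So t[5855] = t[1 + ((5855-1) mod 16)] = t[15] = 16.

16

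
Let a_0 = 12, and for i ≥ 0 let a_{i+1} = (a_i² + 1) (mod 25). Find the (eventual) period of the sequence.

3

a_0 = 12, a_1 = 20, a_2 = 1, a_3 = 2, a_4 = 5, a_5 = 1.
Since a_5 = a_2 = 1, the sequence is eventually periodic: after a pre-period of length 2 it cycles with period 3.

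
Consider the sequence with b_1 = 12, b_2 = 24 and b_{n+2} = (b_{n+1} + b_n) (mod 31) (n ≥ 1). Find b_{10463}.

28

b_1 = 12, b_2 = 24, b_3 = 5, b_4 = 29, b_5 = 3, b_6 = 1, b_7 = 4, b_8 = 5, b_9 = 9, b_{10} = 14, b_{11} = 23, b_{12} = 6, b_{13} = 29, b_{14} = 4, b_{15} = 2, b_{16} = 6, b_{17} = 8, b_{18} = 14, b_{19} = 22, b_{20} = 5, b_{21} = 27, b_{22} = 1, b_{23} = 28, b_{24} = 29, b_{25} = 26, b_{26} = 24, b_{27} = 19, b_{28} = 12, b_{29} = 0, b_{30} = 12, b_{31} = 12, b_{32} = 24.
Since (b_{31}, b_{32}) = (b_1, b_2) = (12, 24) (two consecutive terms determine the rest), the sequence is periodic with period 30.
So b_{10463} = b_{1 + ((10463-1) mod 30)} = b_{23} = 28.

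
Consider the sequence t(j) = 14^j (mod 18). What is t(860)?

t(1) = 14,  t(2) = 16,  t(3) = 8,  t(4) = 4,  t(5) = 2,  t(6) = 10,  t(7) = 14.
The sequence repeats with period 6.
(860 - 1) mod 6 = 1, so t(860) = t(2) = 16.

16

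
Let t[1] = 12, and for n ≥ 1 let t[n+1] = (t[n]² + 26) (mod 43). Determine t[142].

18

Computing terms: t[1] = 12; t[2] = 41; t[3] = 30; t[4] = 23; t[5] = 39; t[6] = 42; t[7] = 27; t[8] = 24; t[9] = 0; t[10] = 26; t[11] = 14; t[12] = 7; t[13] = 32; t[14] = 18; t[15] = 6; t[16] = 19; t[17] = 0.
Since t[17] = t[9] = 0, the sequence is eventually periodic: after a pre-period of length 8 it cycles with period 8.
For n ≥ 9, t[n] depends only on (n - 9) mod 8. (142 - 9) mod 8 = 5, so t[142] = t[14] = 18.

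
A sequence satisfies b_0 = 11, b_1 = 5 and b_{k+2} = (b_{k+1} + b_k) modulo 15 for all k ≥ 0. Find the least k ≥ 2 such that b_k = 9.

Listing terms: b_0 = 11,  b_1 = 5,  b_2 = 1,  b_3 = 6,  b_4 = 7,  b_5 = 13,  b_6 = 5,  b_7 = 3,  b_8 = 8,  b_9 = 11,  b_{10} = 4,  b_{11} = 0,  b_{12} = 4,  b_{13} = 4,  b_{14} = 8,  b_{15} = 12,  b_{16} = 5,  b_{17} = 2,  b_{18} = 7,  b_{19} = 9,  b_{20} = 1,  b_{21} = 10,  b_{22} = 11,  b_{23} = 6,  b_{24} = 2,  b_{25} = 8,  b_{26} = 10,  b_{27} = 3,  b_{28} = 13,  b_{29} = 1,  b_{30} = 14,  b_{31} = 0,  b_{32} = 14,  b_{33} = 14,  b_{34} = 13,  b_{35} = 12,  b_{36} = 10,  b_{37} = 7,  b_{38} = 2,  b_{39} = 9,  b_{40} = 11,  b_{41} = 5.
Since (b_{40}, b_{41}) = (b_0, b_1) = (11, 5) (two consecutive terms determine the rest), the sequence is periodic with period 40.
The value 9 first appears (with k ≥ 2) at b_{19}.

19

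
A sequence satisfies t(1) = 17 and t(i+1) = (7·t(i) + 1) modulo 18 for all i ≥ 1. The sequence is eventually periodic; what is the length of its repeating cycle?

Computing terms: t(1) = 17; t(2) = 12; t(3) = 13; t(4) = 2; t(5) = 15; t(6) = 16; t(7) = 5; t(8) = 0; t(9) = 1; t(10) = 8; t(11) = 3; t(12) = 4; t(13) = 11; t(14) = 6; t(15) = 7; t(16) = 14; t(17) = 9; t(18) = 10; t(19) = 17.
The sequence repeats with period 18.

18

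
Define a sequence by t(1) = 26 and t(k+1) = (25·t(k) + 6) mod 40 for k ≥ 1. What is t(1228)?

36

t(1) = 26; t(2) = 16; t(3) = 6; t(4) = 36; t(5) = 26.
The sequence repeats with period 4.
(1228 - 1) mod 4 = 3, so t(1228) = t(4) = 36.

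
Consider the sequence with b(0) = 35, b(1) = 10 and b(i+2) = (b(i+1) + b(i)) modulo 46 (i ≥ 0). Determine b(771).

Computing terms: b(0) = 35; b(1) = 10; b(2) = 45; b(3) = 9; b(4) = 8; b(5) = 17; b(6) = 25; b(7) = 42; b(8) = 21; b(9) = 17; b(10) = 38; b(11) = 9; b(12) = 1; b(13) = 10; b(14) = 11; b(15) = 21; b(16) = 32; b(17) = 7; b(18) = 39; b(19) = 0; b(20) = 39; b(21) = 39; b(22) = 32; b(23) = 25; b(24) = 11; b(25) = 36; b(26) = 1; b(27) = 37; b(28) = 38; b(29) = 29; b(30) = 21; b(31) = 4; b(32) = 25; b(33) = 29; b(34) = 8; b(35) = 37; b(36) = 45; b(37) = 36; b(38) = 35; b(39) = 25; b(40) = 14; b(41) = 39; b(42) = 7; b(43) = 0; b(44) = 7; b(45) = 7; b(46) = 14; b(47) = 21; b(48) = 35; b(49) = 10.
Since (b(48), b(49)) = (b(0), b(1)) = (35, 10) (two consecutive terms determine the rest), the sequence is periodic with period 48.
So b(771) = b(0 + ((771-0) mod 48)) = b(3) = 9.

9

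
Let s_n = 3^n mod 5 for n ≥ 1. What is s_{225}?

We have s_1 = 3,  s_2 = 4,  s_3 = 2,  s_4 = 1,  s_5 = 3.
Since s_5 = s_1 = 3, the sequence is periodic with period 4.
So s_{225} = s_{1 + ((225-1) mod 4)} = s_1 = 3.

3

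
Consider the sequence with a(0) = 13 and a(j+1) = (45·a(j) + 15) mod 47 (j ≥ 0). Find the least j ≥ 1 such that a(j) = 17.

We have a(0) = 13, a(1) = 36, a(2) = 37, a(3) = 35, a(4) = 39, a(5) = 31, a(6) = 0, a(7) = 15, a(8) = 32, a(9) = 45, a(10) = 19, a(11) = 24, a(12) = 14, a(13) = 34, a(14) = 41, a(15) = 27, a(16) = 8, a(17) = 46, a(18) = 17, a(19) = 28, a(20) = 6, a(21) = 3, a(22) = 9, a(23) = 44, a(24) = 21, a(25) = 20, a(26) = 22, a(27) = 18, a(28) = 26, a(29) = 10, a(30) = 42, a(31) = 25, a(32) = 12, a(33) = 38, a(34) = 33, a(35) = 43, a(36) = 23, a(37) = 16, a(38) = 30, a(39) = 2, a(40) = 11, a(41) = 40, a(42) = 29, a(43) = 4, a(44) = 7, a(45) = 1, a(46) = 13.
The sequence repeats with period 46.
The value 17 first appears (with j ≥ 1) at a(18).

18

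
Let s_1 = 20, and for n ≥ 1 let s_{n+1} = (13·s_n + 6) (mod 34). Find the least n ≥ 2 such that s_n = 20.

Listing terms: s_1 = 20,  s_2 = 28,  s_3 = 30,  s_4 = 22,  s_5 = 20.
Since s_5 = s_1 = 20, the sequence is periodic with period 4.
The value 20 next appears (with n ≥ 2) at s_5.

5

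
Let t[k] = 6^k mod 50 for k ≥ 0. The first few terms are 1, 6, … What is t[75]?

We have t[0] = 1,  t[1] = 6,  t[2] = 36,  t[3] = 16,  t[4] = 46,  t[5] = 26,  t[6] = 6.
Since t[6] = t[1] = 6, the sequence is eventually periodic: after a pre-period of length 1 it cycles with period 5.
For k ≥ 1, t[k] depends only on (k - 1) mod 5. (75 - 1) mod 5 = 4, so t[75] = t[5] = 26.

26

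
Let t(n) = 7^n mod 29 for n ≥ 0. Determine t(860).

Listing terms: t(0) = 1; t(1) = 7; t(2) = 20; t(3) = 24; t(4) = 23; t(5) = 16; t(6) = 25; t(7) = 1.
Since t(7) = t(0) = 1, the sequence is periodic with period 7.
(860 - 0) mod 7 = 6, so t(860) = t(6) = 25.

25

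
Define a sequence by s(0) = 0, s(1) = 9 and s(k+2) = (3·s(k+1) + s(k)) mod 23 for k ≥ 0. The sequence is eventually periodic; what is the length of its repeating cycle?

22

Listing terms: s(0) = 0,  s(1) = 9,  s(2) = 4,  s(3) = 21,  s(4) = 21,  s(5) = 15,  s(6) = 20,  s(7) = 6,  s(8) = 15,  s(9) = 5,  s(10) = 7,  s(11) = 3,  s(12) = 16,  s(13) = 5,  s(14) = 8,  s(15) = 6,  s(16) = 3,  s(17) = 15,  s(18) = 2,  s(19) = 21,  s(20) = 19,  s(21) = 9,  s(22) = 0,  s(23) = 9.
The sequence repeats with period 22.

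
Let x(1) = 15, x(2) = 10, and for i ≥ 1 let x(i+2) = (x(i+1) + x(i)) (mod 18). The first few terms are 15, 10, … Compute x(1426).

7

Listing terms: x(1) = 15, x(2) = 10, x(3) = 7, x(4) = 17, x(5) = 6, x(6) = 5, x(7) = 11, x(8) = 16, x(9) = 9, x(10) = 7, x(11) = 16, x(12) = 5, x(13) = 3, x(14) = 8, x(15) = 11, x(16) = 1, x(17) = 12, x(18) = 13, x(19) = 7, x(20) = 2, x(21) = 9, x(22) = 11, x(23) = 2, x(24) = 13, x(25) = 15, x(26) = 10.
The sequence repeats with period 24.
So x(1426) = x(1 + ((1426-1) mod 24)) = x(10) = 7.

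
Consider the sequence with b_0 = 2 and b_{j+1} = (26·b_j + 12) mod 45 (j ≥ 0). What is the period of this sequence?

10

Listing terms: b_0 = 2,  b_1 = 19,  b_2 = 11,  b_3 = 28,  b_4 = 20,  b_5 = 37,  b_6 = 29,  b_7 = 1,  b_8 = 38,  b_9 = 10,  b_{10} = 2.
The sequence repeats with period 10.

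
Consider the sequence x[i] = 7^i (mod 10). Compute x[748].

x[1] = 7; x[2] = 9; x[3] = 3; x[4] = 1; x[5] = 7.
The sequence repeats with period 4.
So x[748] = x[1 + ((748-1) mod 4)] = x[4] = 1.

1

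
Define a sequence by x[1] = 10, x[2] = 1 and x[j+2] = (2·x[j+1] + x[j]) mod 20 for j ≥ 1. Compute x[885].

18

Computing terms: x[1] = 10,  x[2] = 1,  x[3] = 12,  x[4] = 5,  x[5] = 2,  x[6] = 9,  x[7] = 0,  x[8] = 9,  x[9] = 18,  x[10] = 5,  x[11] = 8,  x[12] = 1,  x[13] = 10,  x[14] = 1.
The sequence repeats with period 12.
(885 - 1) mod 12 = 8, so x[885] = x[9] = 18.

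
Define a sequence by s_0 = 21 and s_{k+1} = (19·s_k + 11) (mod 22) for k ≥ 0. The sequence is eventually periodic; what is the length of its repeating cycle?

Computing terms: s_0 = 21; s_1 = 14; s_2 = 13; s_3 = 16; s_4 = 7; s_5 = 12; s_6 = 19; s_7 = 20; s_8 = 17; s_9 = 4; s_{10} = 21.
The sequence repeats with period 10.

10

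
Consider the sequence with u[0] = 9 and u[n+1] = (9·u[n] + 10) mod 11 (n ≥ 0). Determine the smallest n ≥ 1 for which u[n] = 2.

u[0] = 9,  u[1] = 3,  u[2] = 4,  u[3] = 2,  u[4] = 6,  u[5] = 9.
Since u[5] = u[0] = 9, the sequence is periodic with period 5.
The value 2 first appears (with n ≥ 1) at u[3].

3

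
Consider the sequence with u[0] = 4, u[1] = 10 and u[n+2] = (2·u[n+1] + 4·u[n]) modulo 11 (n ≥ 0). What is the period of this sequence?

10

Listing terms: u[0] = 4, u[1] = 10, u[2] = 3, u[3] = 2, u[4] = 5, u[5] = 7, u[6] = 1, u[7] = 8, u[8] = 9, u[9] = 6, u[10] = 4, u[11] = 10.
The sequence repeats with period 10.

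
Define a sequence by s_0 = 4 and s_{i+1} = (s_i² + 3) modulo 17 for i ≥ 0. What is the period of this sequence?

s_0 = 4, s_1 = 2, s_2 = 7, s_3 = 1, s_4 = 4.
The sequence repeats with period 4.

4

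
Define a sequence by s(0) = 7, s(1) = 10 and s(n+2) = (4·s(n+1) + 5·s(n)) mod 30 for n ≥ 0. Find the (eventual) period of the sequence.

6

Listing terms: s(0) = 7, s(1) = 10, s(2) = 15, s(3) = 20, s(4) = 5, s(5) = 0, s(6) = 25, s(7) = 10, s(8) = 15.
Since (s(7), s(8)) = (s(1), s(2)) = (10, 15) (two consecutive terms determine the rest), the sequence is eventually periodic: after a pre-period of length 1 it cycles with period 6.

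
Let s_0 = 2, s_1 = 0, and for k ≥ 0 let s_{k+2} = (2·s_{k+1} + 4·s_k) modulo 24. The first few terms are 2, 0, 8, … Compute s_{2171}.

Computing terms: s_0 = 2; s_1 = 0; s_2 = 8; s_3 = 16; s_4 = 16; s_5 = 0; s_6 = 16; s_7 = 8; s_8 = 8; s_9 = 0; s_{10} = 8.
Since (s_9, s_{10}) = (s_1, s_2) = (0, 8) (two consecutive terms determine the rest), the sequence is eventually periodic: after a pre-period of length 1 it cycles with period 8.
For k ≥ 1, s_k depends only on (k - 1) mod 8. (2171 - 1) mod 8 = 2, so s_{2171} = s_3 = 16.

16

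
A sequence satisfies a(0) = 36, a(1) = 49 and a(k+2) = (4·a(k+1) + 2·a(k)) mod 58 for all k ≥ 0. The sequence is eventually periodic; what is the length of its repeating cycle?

Listing terms: a(0) = 36, a(1) = 49, a(2) = 36, a(3) = 10, a(4) = 54, a(5) = 4, a(6) = 8, a(7) = 40, a(8) = 2, a(9) = 30, a(10) = 8, a(11) = 34, a(12) = 36, a(13) = 38, a(14) = 50, a(15) = 44, a(16) = 44, a(17) = 32, a(18) = 42, a(19) = 0, a(20) = 26, a(21) = 46, a(22) = 4, a(23) = 50, a(24) = 34, a(25) = 4, a(26) = 26, a(27) = 54, a(28) = 36, a(29) = 20, a(30) = 36, a(31) = 10.
Since (a(30), a(31)) = (a(2), a(3)) = (36, 10) (two consecutive terms determine the rest), the sequence is eventually periodic: after a pre-period of length 2 it cycles with period 28.

28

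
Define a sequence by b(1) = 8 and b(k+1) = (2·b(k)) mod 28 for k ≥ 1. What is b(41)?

16

b(1) = 8; b(2) = 16; b(3) = 4; b(4) = 8.
Since b(4) = b(1) = 8, the sequence is periodic with period 3.
(41 - 1) mod 3 = 1, so b(41) = b(2) = 16.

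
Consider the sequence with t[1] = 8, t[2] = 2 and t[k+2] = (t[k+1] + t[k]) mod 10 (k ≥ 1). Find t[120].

4

t[1] = 8,  t[2] = 2,  t[3] = 0,  t[4] = 2,  t[5] = 2,  t[6] = 4,  t[7] = 6,  t[8] = 0,  t[9] = 6,  t[10] = 6,  t[11] = 2,  t[12] = 8,  t[13] = 0,  t[14] = 8,  t[15] = 8,  t[16] = 6,  t[17] = 4,  t[18] = 0,  t[19] = 4,  t[20] = 4,  t[21] = 8,  t[22] = 2.
The sequence repeats with period 20.
So t[120] = t[1 + ((120-1) mod 20)] = t[20] = 4.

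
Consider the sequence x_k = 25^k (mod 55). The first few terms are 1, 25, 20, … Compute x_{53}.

5

We have x_0 = 1; x_1 = 25; x_2 = 20; x_3 = 5; x_4 = 15; x_5 = 45; x_6 = 25.
Since x_6 = x_1 = 25, the sequence is eventually periodic: after a pre-period of length 1 it cycles with period 5.
For k ≥ 1, x_k depends only on (k - 1) mod 5. (53 - 1) mod 5 = 2, so x_{53} = x_3 = 5.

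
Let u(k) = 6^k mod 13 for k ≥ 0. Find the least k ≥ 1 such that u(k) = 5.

9

We have u(0) = 1, u(1) = 6, u(2) = 10, u(3) = 8, u(4) = 9, u(5) = 2, u(6) = 12, u(7) = 7, u(8) = 3, u(9) = 5, u(10) = 4, u(11) = 11, u(12) = 1.
Since u(12) = u(0) = 1, the sequence is periodic with period 12.
The value 5 first appears (with k ≥ 1) at u(9).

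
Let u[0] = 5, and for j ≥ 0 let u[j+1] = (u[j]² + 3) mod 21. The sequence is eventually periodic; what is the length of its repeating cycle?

3

Listing terms: u[0] = 5,  u[1] = 7,  u[2] = 10,  u[3] = 19,  u[4] = 7.
Since u[4] = u[1] = 7, the sequence is eventually periodic: after a pre-period of length 1 it cycles with period 3.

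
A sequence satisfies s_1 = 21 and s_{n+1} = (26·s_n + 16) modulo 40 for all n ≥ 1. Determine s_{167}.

We have s_1 = 21,  s_2 = 2,  s_3 = 28,  s_4 = 24,  s_5 = 0,  s_6 = 16,  s_7 = 32,  s_8 = 8,  s_9 = 24.
Since s_9 = s_4 = 24, the sequence is eventually periodic: after a pre-period of length 3 it cycles with period 5.
For n ≥ 4, s_n depends only on (n - 4) mod 5. (167 - 4) mod 5 = 3, so s_{167} = s_7 = 32.

32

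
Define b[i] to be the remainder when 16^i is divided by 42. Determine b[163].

Listing terms: b[1] = 16,  b[2] = 4,  b[3] = 22,  b[4] = 16.
The sequence repeats with period 3.
So b[163] = b[1 + ((163-1) mod 3)] = b[1] = 16.

16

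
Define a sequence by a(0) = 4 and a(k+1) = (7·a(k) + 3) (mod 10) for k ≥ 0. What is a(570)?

We have a(0) = 4, a(1) = 1, a(2) = 0, a(3) = 3, a(4) = 4.
Since a(4) = a(0) = 4, the sequence is periodic with period 4.
(570 - 0) mod 4 = 2, so a(570) = a(2) = 0.

0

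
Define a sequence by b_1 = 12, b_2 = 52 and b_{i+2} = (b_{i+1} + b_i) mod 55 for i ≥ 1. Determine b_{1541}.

12

b_1 = 12, b_2 = 52, b_3 = 9, b_4 = 6, b_5 = 15, b_6 = 21, b_7 = 36, b_8 = 2, b_9 = 38, b_{10} = 40, b_{11} = 23, b_{12} = 8, b_{13} = 31, b_{14} = 39, b_{15} = 15, b_{16} = 54, b_{17} = 14, b_{18} = 13, b_{19} = 27, b_{20} = 40, b_{21} = 12, b_{22} = 52.
Since (b_{21}, b_{22}) = (b_1, b_2) = (12, 52) (two consecutive terms determine the rest), the sequence is periodic with period 20.
(1541 - 1) mod 20 = 0, so b_{1541} = b_1 = 12.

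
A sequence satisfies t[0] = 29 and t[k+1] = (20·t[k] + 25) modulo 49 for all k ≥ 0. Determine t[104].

8

Listing terms: t[0] = 29,  t[1] = 17,  t[2] = 22,  t[3] = 24,  t[4] = 15,  t[5] = 31,  t[6] = 8,  t[7] = 38,  t[8] = 1,  t[9] = 45,  t[10] = 43,  t[11] = 3,  t[12] = 36,  t[13] = 10,  t[14] = 29.
The sequence repeats with period 14.
So t[104] = t[0 + ((104-0) mod 14)] = t[6] = 8.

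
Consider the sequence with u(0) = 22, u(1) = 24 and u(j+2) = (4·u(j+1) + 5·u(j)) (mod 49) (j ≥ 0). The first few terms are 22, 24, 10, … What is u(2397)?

13

We have u(0) = 22; u(1) = 24; u(2) = 10; u(3) = 13; u(4) = 4; u(5) = 32; u(6) = 1; u(7) = 17; u(8) = 24; u(9) = 34; u(10) = 11; u(11) = 18; u(12) = 29; u(13) = 10; u(14) = 38; u(15) = 6; u(16) = 18; u(17) = 4; u(18) = 8; u(19) = 3; u(20) = 3; u(21) = 27; u(22) = 25; u(23) = 39; u(24) = 36; u(25) = 45; u(26) = 17; u(27) = 48; u(28) = 32; u(29) = 25; u(30) = 15; u(31) = 38; u(32) = 31; u(33) = 20; u(34) = 39; u(35) = 11; u(36) = 43; u(37) = 31; u(38) = 45; u(39) = 41; u(40) = 46; u(41) = 46; u(42) = 22; u(43) = 24.
Since (u(42), u(43)) = (u(0), u(1)) = (22, 24) (two consecutive terms determine the rest), the sequence is periodic with period 42.
(2397 - 0) mod 42 = 3, so u(2397) = u(3) = 13.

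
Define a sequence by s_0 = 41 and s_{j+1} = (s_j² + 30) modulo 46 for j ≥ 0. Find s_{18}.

15

We have s_0 = 41,  s_1 = 9,  s_2 = 19,  s_3 = 23,  s_4 = 7,  s_5 = 33,  s_6 = 15,  s_7 = 25,  s_8 = 11,  s_9 = 13,  s_{10} = 15.
Since s_{10} = s_6 = 15, the sequence is eventually periodic: after a pre-period of length 6 it cycles with period 4.
For j ≥ 6, s_j depends only on (j - 6) mod 4. (18 - 6) mod 4 = 0, so s_{18} = s_6 = 15.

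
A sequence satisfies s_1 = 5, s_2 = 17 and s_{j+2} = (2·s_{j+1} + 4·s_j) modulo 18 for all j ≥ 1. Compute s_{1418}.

We have s_1 = 5,  s_2 = 17,  s_3 = 0,  s_4 = 14,  s_5 = 10,  s_6 = 4,  s_7 = 12,  s_8 = 4,  s_9 = 2,  s_{10} = 2,  s_{11} = 12,  s_{12} = 14,  s_{13} = 4,  s_{14} = 10,  s_{15} = 0,  s_{16} = 4,  s_{17} = 8,  s_{18} = 14,  s_{19} = 6,  s_{20} = 14,  s_{21} = 16,  s_{22} = 16,  s_{23} = 6,  s_{24} = 4,  s_{25} = 14,  s_{26} = 8,  s_{27} = 0,  s_{28} = 14.
Since (s_{27}, s_{28}) = (s_3, s_4) = (0, 14) (two consecutive terms determine the rest), the sequence is eventually periodic: after a pre-period of length 2 it cycles with period 24.
For j ≥ 3, s_j depends only on (j - 3) mod 24. (1418 - 3) mod 24 = 23, so s_{1418} = s_{26} = 8.

8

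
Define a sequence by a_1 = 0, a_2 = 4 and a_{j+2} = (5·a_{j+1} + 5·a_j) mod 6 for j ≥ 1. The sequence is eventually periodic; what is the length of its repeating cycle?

Listing terms: a_1 = 0; a_2 = 4; a_3 = 2; a_4 = 0; a_5 = 4.
Since (a_4, a_5) = (a_1, a_2) = (0, 4) (two consecutive terms determine the rest), the sequence is periodic with period 3.

3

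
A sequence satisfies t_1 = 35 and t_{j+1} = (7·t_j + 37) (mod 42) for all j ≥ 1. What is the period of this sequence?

Computing terms: t_1 = 35; t_2 = 30; t_3 = 37; t_4 = 2; t_5 = 9; t_6 = 16; t_7 = 23; t_8 = 30.
Since t_8 = t_2 = 30, the sequence is eventually periodic: after a pre-period of length 1 it cycles with period 6.

6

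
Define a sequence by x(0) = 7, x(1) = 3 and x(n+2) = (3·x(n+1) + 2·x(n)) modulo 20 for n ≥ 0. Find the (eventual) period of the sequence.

24

Listing terms: x(0) = 7; x(1) = 3; x(2) = 3; x(3) = 15; x(4) = 11; x(5) = 3; x(6) = 11; x(7) = 19; x(8) = 19; x(9) = 15; x(10) = 3; x(11) = 19; x(12) = 3; x(13) = 7; x(14) = 7; x(15) = 15; x(16) = 19; x(17) = 7; x(18) = 19; x(19) = 11; x(20) = 11; x(21) = 15; x(22) = 7; x(23) = 11; x(24) = 7; x(25) = 3.
The sequence repeats with period 24.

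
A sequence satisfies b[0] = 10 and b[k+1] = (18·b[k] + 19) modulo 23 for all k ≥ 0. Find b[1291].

Listing terms: b[0] = 10,  b[1] = 15,  b[2] = 13,  b[3] = 0,  b[4] = 19,  b[5] = 16,  b[6] = 8,  b[7] = 2,  b[8] = 9,  b[9] = 20,  b[10] = 11,  b[11] = 10.
Since b[11] = b[0] = 10, the sequence is periodic with period 11.
(1291 - 0) mod 11 = 4, so b[1291] = b[4] = 19.

19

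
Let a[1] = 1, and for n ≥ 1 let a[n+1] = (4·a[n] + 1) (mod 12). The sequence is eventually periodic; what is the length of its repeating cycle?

3

Listing terms: a[1] = 1,  a[2] = 5,  a[3] = 9,  a[4] = 1.
The sequence repeats with period 3.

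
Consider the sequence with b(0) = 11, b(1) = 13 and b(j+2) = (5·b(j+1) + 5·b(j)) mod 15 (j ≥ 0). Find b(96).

We have b(0) = 11,  b(1) = 13,  b(2) = 0,  b(3) = 5,  b(4) = 10,  b(5) = 0,  b(6) = 5.
Since (b(5), b(6)) = (b(2), b(3)) = (0, 5) (two consecutive terms determine the rest), the sequence is eventually periodic: after a pre-period of length 2 it cycles with period 3.
For j ≥ 2, b(j) depends only on (j - 2) mod 3. (96 - 2) mod 3 = 1, so b(96) = b(3) = 5.

5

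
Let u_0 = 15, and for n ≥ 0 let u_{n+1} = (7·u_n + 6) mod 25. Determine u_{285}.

We have u_0 = 15, u_1 = 11, u_2 = 8, u_3 = 12, u_4 = 15.
The sequence repeats with period 4.
So u_{285} = u_{0 + ((285-0) mod 4)} = u_1 = 11.

11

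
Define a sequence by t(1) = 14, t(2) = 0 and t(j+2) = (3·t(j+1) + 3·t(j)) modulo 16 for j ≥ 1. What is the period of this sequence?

6

We have t(1) = 14; t(2) = 0; t(3) = 10; t(4) = 14; t(5) = 8; t(6) = 2; t(7) = 14; t(8) = 0.
Since (t(7), t(8)) = (t(1), t(2)) = (14, 0) (two consecutive terms determine the rest), the sequence is periodic with period 6.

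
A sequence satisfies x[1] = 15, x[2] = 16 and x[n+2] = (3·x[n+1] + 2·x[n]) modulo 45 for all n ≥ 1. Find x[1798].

Listing terms: x[1] = 15; x[2] = 16; x[3] = 33; x[4] = 41; x[5] = 9; x[6] = 19; x[7] = 30; x[8] = 38; x[9] = 39; x[10] = 13; x[11] = 27; x[12] = 17; x[13] = 15; x[14] = 34; x[15] = 42; x[16] = 14; x[17] = 36; x[18] = 1; x[19] = 30; x[20] = 2; x[21] = 21; x[22] = 22; x[23] = 18; x[24] = 8; x[25] = 15; x[26] = 16.
Since (x[25], x[26]) = (x[1], x[2]) = (15, 16) (two consecutive terms determine the rest), the sequence is periodic with period 24.
So x[1798] = x[1 + ((1798-1) mod 24)] = x[22] = 22.

22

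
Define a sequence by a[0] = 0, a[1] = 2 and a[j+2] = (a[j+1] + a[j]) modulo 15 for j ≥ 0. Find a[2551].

8

Computing terms: a[0] = 0,  a[1] = 2,  a[2] = 2,  a[3] = 4,  a[4] = 6,  a[5] = 10,  a[6] = 1,  a[7] = 11,  a[8] = 12,  a[9] = 8,  a[10] = 5,  a[11] = 13,  a[12] = 3,  a[13] = 1,  a[14] = 4,  a[15] = 5,  a[16] = 9,  a[17] = 14,  a[18] = 8,  a[19] = 7,  a[20] = 0,  a[21] = 7,  a[22] = 7,  a[23] = 14,  a[24] = 6,  a[25] = 5,  a[26] = 11,  a[27] = 1,  a[28] = 12,  a[29] = 13,  a[30] = 10,  a[31] = 8,  a[32] = 3,  a[33] = 11,  a[34] = 14,  a[35] = 10,  a[36] = 9,  a[37] = 4,  a[38] = 13,  a[39] = 2,  a[40] = 0,  a[41] = 2.
The sequence repeats with period 40.
(2551 - 0) mod 40 = 31, so a[2551] = a[31] = 8.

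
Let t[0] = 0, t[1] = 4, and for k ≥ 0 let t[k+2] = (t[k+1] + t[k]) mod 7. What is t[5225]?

t[0] = 0, t[1] = 4, t[2] = 4, t[3] = 1, t[4] = 5, t[5] = 6, t[6] = 4, t[7] = 3, t[8] = 0, t[9] = 3, t[10] = 3, t[11] = 6, t[12] = 2, t[13] = 1, t[14] = 3, t[15] = 4, t[16] = 0, t[17] = 4.
Since (t[16], t[17]) = (t[0], t[1]) = (0, 4) (two consecutive terms determine the rest), the sequence is periodic with period 16.
So t[5225] = t[0 + ((5225-0) mod 16)] = t[9] = 3.

3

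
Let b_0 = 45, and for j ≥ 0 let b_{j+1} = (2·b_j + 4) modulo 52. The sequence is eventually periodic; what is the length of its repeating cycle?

12

Computing terms: b_0 = 45; b_1 = 42; b_2 = 36; b_3 = 24; b_4 = 0; b_5 = 4; b_6 = 12; b_7 = 28; b_8 = 8; b_9 = 20; b_{10} = 44; b_{11} = 40; b_{12} = 32; b_{13} = 16; b_{14} = 36.
Since b_{14} = b_2 = 36, the sequence is eventually periodic: after a pre-period of length 2 it cycles with period 12.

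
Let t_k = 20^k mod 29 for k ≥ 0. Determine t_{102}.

7

t_0 = 1, t_1 = 20, t_2 = 23, t_3 = 25, t_4 = 7, t_5 = 24, t_6 = 16, t_7 = 1.
Since t_7 = t_0 = 1, the sequence is periodic with period 7.
(102 - 0) mod 7 = 4, so t_{102} = t_4 = 7.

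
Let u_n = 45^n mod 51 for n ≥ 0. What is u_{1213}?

24

We have u_0 = 1, u_1 = 45, u_2 = 36, u_3 = 39, u_4 = 21, u_5 = 27, u_6 = 42, u_7 = 3, u_8 = 33, u_9 = 6, u_{10} = 15, u_{11} = 12, u_{12} = 30, u_{13} = 24, u_{14} = 9, u_{15} = 48, u_{16} = 18, u_{17} = 45.
Since u_{17} = u_1 = 45, the sequence is eventually periodic: after a pre-period of length 1 it cycles with period 16.
For n ≥ 1, u_n depends only on (n - 1) mod 16. (1213 - 1) mod 16 = 12, so u_{1213} = u_{13} = 24.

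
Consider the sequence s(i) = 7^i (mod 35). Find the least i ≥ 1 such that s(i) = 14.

s(0) = 1, s(1) = 7, s(2) = 14, s(3) = 28, s(4) = 21, s(5) = 7.
Since s(5) = s(1) = 7, the sequence is eventually periodic: after a pre-period of length 1 it cycles with period 4.
The value 14 first appears (with i ≥ 1) at s(2).

2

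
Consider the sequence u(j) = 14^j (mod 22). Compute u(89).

4

We have u(1) = 14; u(2) = 20; u(3) = 16; u(4) = 4; u(5) = 12; u(6) = 14.
The sequence repeats with period 5.
So u(89) = u(1 + ((89-1) mod 5)) = u(4) = 4.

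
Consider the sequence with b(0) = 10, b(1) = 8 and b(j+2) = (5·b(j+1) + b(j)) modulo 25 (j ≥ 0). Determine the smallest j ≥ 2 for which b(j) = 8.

b(0) = 10,  b(1) = 8,  b(2) = 0,  b(3) = 8,  b(4) = 15,  b(5) = 8,  b(6) = 5,  b(7) = 8,  b(8) = 20,  b(9) = 8,  b(10) = 10,  b(11) = 8.
Since (b(10), b(11)) = (b(0), b(1)) = (10, 8) (two consecutive terms determine the rest), the sequence is periodic with period 10.
The value 8 first appears (with j ≥ 2) at b(3).

3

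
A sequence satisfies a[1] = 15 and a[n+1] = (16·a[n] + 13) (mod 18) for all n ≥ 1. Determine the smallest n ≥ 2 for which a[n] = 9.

Listing terms: a[1] = 15,  a[2] = 1,  a[3] = 11,  a[4] = 9,  a[5] = 13,  a[6] = 5,  a[7] = 3,  a[8] = 7,  a[9] = 17,  a[10] = 15.
Since a[10] = a[1] = 15, the sequence is periodic with period 9.
The value 9 first appears (with n ≥ 2) at a[4].

4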